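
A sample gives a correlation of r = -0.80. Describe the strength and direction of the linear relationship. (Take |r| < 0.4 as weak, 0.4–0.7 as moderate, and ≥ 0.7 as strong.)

r = -0.80 < 0 so the relationship is negative.
|r| = 0.80, which falls in the strong range.

strong negative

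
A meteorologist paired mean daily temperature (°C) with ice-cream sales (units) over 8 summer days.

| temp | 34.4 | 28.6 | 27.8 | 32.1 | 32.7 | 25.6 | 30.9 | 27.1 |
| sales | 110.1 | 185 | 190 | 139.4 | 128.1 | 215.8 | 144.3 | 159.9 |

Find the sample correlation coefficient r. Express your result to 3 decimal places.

-0.929

n = 8, Σx = 239.2, Σy = 1272.6, Σx² = 7218.44, Σy² = 211249.12, Σxy = 37340.69
nΣxy − ΣxΣy = 298725.52 − 304405.92 = -5680.4
nΣx² − (Σx)² = 57747.52 − 57216.64 = 530.88; nΣy² − (Σy)² = 1689992.96 − 1619510.76 = 70482.2
r = -5680.4 / √(530.88 × 70482.2) = -5680.4 / 6116.9919 ≈ -0.929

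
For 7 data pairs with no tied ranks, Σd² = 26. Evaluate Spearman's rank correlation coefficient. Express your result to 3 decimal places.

0.536

ρ = 1 − 6Σd² / [n(n²−1)] = 1 − 6×26 / (7×48)
  = 1 − 156/336 = 1 − 0.4643 ≈ 0.536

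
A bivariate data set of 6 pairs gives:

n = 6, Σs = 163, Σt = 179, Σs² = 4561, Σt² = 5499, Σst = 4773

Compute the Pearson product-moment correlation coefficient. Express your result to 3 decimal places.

-0.618

r = (nΣst − ΣsΣt) / √[(nΣs² − (Σs)²)(nΣt² − (Σt)²)]
Numerator: 6×4773 − 163×179 = -539
Denominator: √[(27366 − 26569)(32994 − 32041)] = √[797 × 953] = 871.5165
r = -539 / 871.5165 ≈ -0.618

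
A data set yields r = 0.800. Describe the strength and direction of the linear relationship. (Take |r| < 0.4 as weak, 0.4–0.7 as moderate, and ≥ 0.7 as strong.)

r = 0.800 > 0 so the relationship is positive.
|r| = 0.800, which falls in the strong range.

strong positive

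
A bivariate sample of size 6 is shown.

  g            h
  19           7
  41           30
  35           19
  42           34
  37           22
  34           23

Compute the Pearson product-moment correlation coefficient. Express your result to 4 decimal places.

n = 6, Σg = 208, Σh = 135, Σg² = 7556, Σh² = 3479, Σgh = 5052
nΣgh − ΣgΣh = 30312 − 28080 = 2232
nΣg² − (Σg)² = 45336 − 43264 = 2072; nΣh² − (Σh)² = 20874 − 18225 = 2649
r = 2232 / √(2072 × 2649) = 2232 / 2342.8034 ≈ 0.9527

0.9527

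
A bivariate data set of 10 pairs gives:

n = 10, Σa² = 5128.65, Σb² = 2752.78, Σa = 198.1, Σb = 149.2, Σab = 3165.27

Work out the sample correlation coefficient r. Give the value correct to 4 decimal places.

r = (nΣab − ΣaΣb) / √[(nΣa² − (Σa)²)(nΣb² − (Σb)²)]
Numerator: 10×3165.27 − 198.1×149.2 = 2096.18
Denominator: √[(51286.5 − 39243.61)(27527.8 − 22260.64)] = √[12042.89 × 5267.16] = 7964.4101
r = 2096.18 / 7964.4101 ≈ 0.2632

0.2632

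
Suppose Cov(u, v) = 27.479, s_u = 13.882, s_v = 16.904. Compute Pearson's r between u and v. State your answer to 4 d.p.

r = Cov(u,v) / (s_u · s_v) = 27.479 / (13.882 × 16.904)
  = 27.479 / 234.6613 ≈ 0.1171

0.1171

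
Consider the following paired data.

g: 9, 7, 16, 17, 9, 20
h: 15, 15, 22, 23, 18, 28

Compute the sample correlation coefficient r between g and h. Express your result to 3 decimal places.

n = 6, Σg = 78, Σh = 121, Σg² = 1156, Σh² = 2571, Σgh = 1705
nΣgh − ΣgΣh = 10230 − 9438 = 792
nΣg² − (Σg)² = 6936 − 6084 = 852; nΣh² − (Σh)² = 15426 − 14641 = 785
r = 792 / √(852 × 785) = 792 / 817.8142 ≈ 0.968

0.968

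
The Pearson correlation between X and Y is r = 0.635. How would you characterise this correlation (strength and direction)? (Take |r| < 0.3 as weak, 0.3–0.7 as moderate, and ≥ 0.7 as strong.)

r = 0.635 > 0 so the relationship is positive.
|r| = 0.635, which falls in the moderate range.

moderate positive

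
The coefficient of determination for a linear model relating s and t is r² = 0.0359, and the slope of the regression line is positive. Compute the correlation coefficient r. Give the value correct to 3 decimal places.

0.189

|r| = √0.0359 = 0.189
The association is positive, so r = 0.189.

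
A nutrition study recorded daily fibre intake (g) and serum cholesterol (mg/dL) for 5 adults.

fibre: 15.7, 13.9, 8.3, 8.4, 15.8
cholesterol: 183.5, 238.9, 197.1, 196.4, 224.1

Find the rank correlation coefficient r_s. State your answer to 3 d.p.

Rank fibre: 4, 3, 1, 2, 5
Rank cholesterol: 1, 5, 3, 2, 4
d = rank(fibre) − rank(cholesterol): 3, -2, -2, 0, 1; Σd² = 18
ρ = 1 − 6Σd² / [n(n²−1)] = 1 − 6×18 / (5×24) = 1 − 108/120 ≈ 0.100

0.100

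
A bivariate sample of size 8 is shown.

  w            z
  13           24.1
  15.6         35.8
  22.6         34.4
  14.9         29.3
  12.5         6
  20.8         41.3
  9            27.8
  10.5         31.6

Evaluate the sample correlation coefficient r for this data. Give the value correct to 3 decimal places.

n = 8, Σw = 118.9, Σz = 230.3, Σw² = 1925.27, Σz² = 7417.39, Σwz = 3601.83
nΣwz − ΣwΣz = 28814.64 − 27382.67 = 1431.97
nΣw² − (Σw)² = 15402.16 − 14137.21 = 1264.95; nΣz² − (Σz)² = 59339.12 − 53038.09 = 6301.03
r = 1431.97 / √(1264.95 × 6301.03) = 1431.97 / 2823.2053 ≈ 0.507

0.507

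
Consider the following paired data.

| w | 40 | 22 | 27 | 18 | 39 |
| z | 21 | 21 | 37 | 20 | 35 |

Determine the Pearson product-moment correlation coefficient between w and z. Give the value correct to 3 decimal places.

n = 5, Σw = 146, Σz = 134, Σw² = 4658, Σz² = 3876, Σwz = 4026
nΣwz − ΣwΣz = 20130 − 19564 = 566
nΣw² − (Σw)² = 23290 − 21316 = 1974; nΣz² − (Σz)² = 19380 − 17956 = 1424
r = 566 / √(1974 × 1424) = 566 / 1676.5966 ≈ 0.338

0.338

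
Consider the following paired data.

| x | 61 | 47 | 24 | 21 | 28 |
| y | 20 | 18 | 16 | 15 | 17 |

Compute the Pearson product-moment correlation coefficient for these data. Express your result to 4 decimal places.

0.9676

n = 5, Σx = 181, Σy = 86, Σx² = 7731, Σy² = 1494, Σxy = 3241
nΣxy − ΣxΣy = 16205 − 15566 = 639
nΣx² − (Σx)² = 38655 − 32761 = 5894; nΣy² − (Σy)² = 7470 − 7396 = 74
r = 639 / √(5894 × 74) = 639 / 660.4211 ≈ 0.9676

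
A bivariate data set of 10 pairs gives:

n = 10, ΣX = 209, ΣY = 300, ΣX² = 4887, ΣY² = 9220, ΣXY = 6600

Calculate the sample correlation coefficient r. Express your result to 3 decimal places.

0.977

r = (nΣXY − ΣXΣY) / √[(nΣX² − (ΣX)²)(nΣY² − (ΣY)²)]
Numerator: 10×6600 − 209×300 = 3300
Denominator: √[(48870 − 43681)(92200 − 90000)] = √[5189 × 2200] = 3378.7276
r = 3300 / 3378.7276 ≈ 0.977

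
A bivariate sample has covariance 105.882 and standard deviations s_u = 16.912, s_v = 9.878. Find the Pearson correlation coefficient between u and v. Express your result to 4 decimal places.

0.6338

r = Cov(u,v) / (s_u · s_v) = 105.882 / (16.912 × 9.878)
  = 105.882 / 167.0567 ≈ 0.6338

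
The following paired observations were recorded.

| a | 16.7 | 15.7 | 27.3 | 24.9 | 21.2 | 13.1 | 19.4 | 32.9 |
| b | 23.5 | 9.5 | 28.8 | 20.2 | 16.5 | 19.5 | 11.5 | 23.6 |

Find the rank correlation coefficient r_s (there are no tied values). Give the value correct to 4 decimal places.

0.6429

Rank a: 3, 2, 7, 6, 5, 1, 4, 8
Rank b: 6, 1, 8, 5, 3, 4, 2, 7
d = rank(a) − rank(b): -3, 1, -1, 1, 2, -3, 2, 1; Σd² = 30
ρ = 1 − 6Σd² / [n(n²−1)] = 1 − 6×30 / (8×63) = 1 − 180/504 ≈ 0.6429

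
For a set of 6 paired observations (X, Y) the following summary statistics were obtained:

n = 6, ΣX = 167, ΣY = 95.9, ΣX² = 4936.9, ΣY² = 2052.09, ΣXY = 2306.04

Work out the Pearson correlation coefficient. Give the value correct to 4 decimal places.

r = (nΣXY − ΣXΣY) / √[(nΣX² − (ΣX)²)(nΣY² − (ΣY)²)]
Numerator: 6×2306.04 − 167×95.9 = -2179.06
Denominator: √[(29621.4 − 27889)(12312.54 − 9196.81)] = √[1732.4 × 3115.73] = 2323.2931
r = -2179.06 / 2323.2931 ≈ -0.9379

-0.9379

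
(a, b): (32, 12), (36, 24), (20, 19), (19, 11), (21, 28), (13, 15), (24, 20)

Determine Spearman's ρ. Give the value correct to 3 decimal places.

0.429

Rank a: 6, 7, 3, 2, 4, 1, 5
Rank b: 2, 6, 4, 1, 7, 3, 5
d = rank(a) − rank(b): 4, 1, -1, 1, -3, -2, 0; Σd² = 32
ρ = 1 − 6Σd² / [n(n²−1)] = 1 − 6×32 / (7×48) = 1 − 192/336 ≈ 0.429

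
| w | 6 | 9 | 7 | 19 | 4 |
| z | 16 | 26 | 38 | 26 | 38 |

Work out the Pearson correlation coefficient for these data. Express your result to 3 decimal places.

-0.246

n = 5, Σw = 45, Σz = 144, Σw² = 543, Σz² = 4496, Σwz = 1242
nΣwz − ΣwΣz = 6210 − 6480 = -270
nΣw² − (Σw)² = 2715 − 2025 = 690; nΣz² − (Σz)² = 22480 − 20736 = 1744
r = -270 / √(690 × 1744) = -270 / 1096.9777 ≈ -0.246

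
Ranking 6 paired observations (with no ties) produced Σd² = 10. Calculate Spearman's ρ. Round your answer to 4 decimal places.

ρ = 1 − 6Σd² / [n(n²−1)] = 1 − 6×10 / (6×35)
  = 1 − 60/210 = 1 − 0.28571 ≈ 0.7143

0.7143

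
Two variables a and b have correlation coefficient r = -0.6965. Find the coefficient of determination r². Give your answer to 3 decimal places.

r² = (-0.6965)² = 0.485

0.485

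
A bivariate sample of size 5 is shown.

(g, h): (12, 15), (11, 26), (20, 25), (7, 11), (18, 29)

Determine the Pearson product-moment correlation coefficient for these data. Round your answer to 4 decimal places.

n = 5, Σg = 68, Σh = 106, Σg² = 1038, Σh² = 2488, Σgh = 1565
nΣgh − ΣgΣh = 7825 − 7208 = 617
nΣg² − (Σg)² = 5190 − 4624 = 566; nΣh² − (Σh)² = 12440 − 11236 = 1204
r = 617 / √(566 × 1204) = 617 / 825.5083 ≈ 0.7474

0.7474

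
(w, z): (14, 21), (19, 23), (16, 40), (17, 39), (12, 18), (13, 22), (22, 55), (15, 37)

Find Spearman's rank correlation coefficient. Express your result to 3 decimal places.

0.810

Rank w: 3, 7, 5, 6, 1, 2, 8, 4
Rank z: 2, 4, 7, 6, 1, 3, 8, 5
d = rank(w) − rank(z): 1, 3, -2, 0, 0, -1, 0, -1; Σd² = 16
ρ = 1 − 6Σd² / [n(n²−1)] = 1 − 6×16 / (8×63) = 1 − 96/504 ≈ 0.810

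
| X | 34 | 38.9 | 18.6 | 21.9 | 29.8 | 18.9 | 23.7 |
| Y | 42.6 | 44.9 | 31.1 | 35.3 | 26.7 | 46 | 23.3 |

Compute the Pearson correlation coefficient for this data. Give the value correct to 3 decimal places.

n = 7, ΣX = 185.8, ΣY = 249.9, ΣX² = 5301.72, ΣY² = 9415.85, ΣXY = 6763.81
nΣXY − ΣXΣY = 47346.67 − 46431.42 = 915.25
nΣX² − (ΣX)² = 37112.04 − 34521.64 = 2590.4; nΣY² − (ΣY)² = 65910.95 − 62450.01 = 3460.94
r = 915.25 / √(2590.4 × 3460.94) = 915.25 / 2994.1976 ≈ 0.306

0.306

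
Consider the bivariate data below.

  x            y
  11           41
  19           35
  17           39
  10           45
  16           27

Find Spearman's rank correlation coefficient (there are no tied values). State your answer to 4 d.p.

-0.7000

Rank x: 2, 5, 4, 1, 3
Rank y: 4, 2, 3, 5, 1
d = rank(x) − rank(y): -2, 3, 1, -4, 2; Σd² = 34
ρ = 1 − 6Σd² / [n(n²−1)] = 1 − 6×34 / (5×24) = 1 − 204/120 ≈ -0.7000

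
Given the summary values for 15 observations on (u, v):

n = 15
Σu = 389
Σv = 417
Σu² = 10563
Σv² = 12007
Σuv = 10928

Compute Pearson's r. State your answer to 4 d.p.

0.2565

r = (nΣuv − ΣuΣv) / √[(nΣu² − (Σu)²)(nΣv² − (Σv)²)]
Numerator: 15×10928 − 389×417 = 1707
Denominator: √[(158445 − 151321)(180105 − 173889)] = √[7124 × 6216] = 6654.5311
r = 1707 / 6654.5311 ≈ 0.2565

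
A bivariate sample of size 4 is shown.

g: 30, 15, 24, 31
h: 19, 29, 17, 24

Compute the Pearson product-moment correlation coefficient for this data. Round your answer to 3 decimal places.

n = 4, Σg = 100, Σh = 89, Σg² = 2662, Σh² = 2067, Σgh = 2157
nΣgh − ΣgΣh = 8628 − 8900 = -272
nΣg² − (Σg)² = 10648 − 10000 = 648; nΣh² − (Σh)² = 8268 − 7921 = 347
r = -272 / √(648 × 347) = -272 / 474.1898 ≈ -0.574

-0.574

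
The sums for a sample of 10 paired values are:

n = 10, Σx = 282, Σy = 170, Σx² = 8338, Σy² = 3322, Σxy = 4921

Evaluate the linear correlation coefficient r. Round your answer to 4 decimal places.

0.3112

r = (nΣxy − ΣxΣy) / √[(nΣx² − (Σx)²)(nΣy² − (Σy)²)]
Numerator: 10×4921 − 282×170 = 1270
Denominator: √[(83380 − 79524)(33220 − 28900)] = √[3856 × 4320] = 4081.4115
r = 1270 / 4081.4115 ≈ 0.3112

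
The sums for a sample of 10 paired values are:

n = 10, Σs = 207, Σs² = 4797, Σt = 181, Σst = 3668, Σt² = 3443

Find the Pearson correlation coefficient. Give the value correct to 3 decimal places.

r = (nΣst − ΣsΣt) / √[(nΣs² − (Σs)²)(nΣt² − (Σt)²)]
Numerator: 10×3668 − 207×181 = -787
Denominator: √[(47970 − 42849)(34430 − 32761)] = √[5121 × 1669] = 2923.5165
r = -787 / 2923.5165 ≈ -0.269

-0.269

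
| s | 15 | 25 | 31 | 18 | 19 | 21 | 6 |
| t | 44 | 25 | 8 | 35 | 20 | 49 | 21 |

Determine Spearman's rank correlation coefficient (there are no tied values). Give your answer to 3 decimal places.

Rank s: 2, 6, 7, 3, 4, 5, 1
Rank t: 6, 4, 1, 5, 2, 7, 3
d = rank(s) − rank(t): -4, 2, 6, -2, 2, -2, -2; Σd² = 72
ρ = 1 − 6Σd² / [n(n²−1)] = 1 − 6×72 / (7×48) = 1 − 432/336 ≈ -0.286

-0.286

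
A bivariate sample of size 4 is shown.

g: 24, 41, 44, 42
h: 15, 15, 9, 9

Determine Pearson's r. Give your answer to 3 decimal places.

-0.655

n = 4, Σg = 151, Σh = 48, Σg² = 5957, Σh² = 612, Σgh = 1749
nΣgh − ΣgΣh = 6996 − 7248 = -252
nΣg² − (Σg)² = 23828 − 22801 = 1027; nΣh² − (Σh)² = 2448 − 2304 = 144
r = -252 / √(1027 × 144) = -252 / 384.5621 ≈ -0.655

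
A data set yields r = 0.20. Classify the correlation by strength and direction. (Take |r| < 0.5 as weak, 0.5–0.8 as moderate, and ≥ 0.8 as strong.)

r = 0.20 > 0 so the relationship is positive.
|r| = 0.20, which falls in the weak range.

weak positive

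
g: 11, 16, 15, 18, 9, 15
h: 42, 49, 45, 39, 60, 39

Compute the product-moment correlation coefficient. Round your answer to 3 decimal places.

-0.658

n = 6, Σg = 84, Σh = 274, Σg² = 1232, Σh² = 12832, Σgh = 3748
nΣgh − ΣgΣh = 22488 − 23016 = -528
nΣg² − (Σg)² = 7392 − 7056 = 336; nΣh² − (Σh)² = 76992 − 75076 = 1916
r = -528 / √(336 × 1916) = -528 / 802.3565 ≈ -0.658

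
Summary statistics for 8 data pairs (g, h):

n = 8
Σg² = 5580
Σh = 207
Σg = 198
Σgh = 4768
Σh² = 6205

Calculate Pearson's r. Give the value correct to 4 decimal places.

-0.4678

r = (nΣgh − ΣgΣh) / √[(nΣg² − (Σg)²)(nΣh² − (Σh)²)]
Numerator: 8×4768 − 198×207 = -2842
Denominator: √[(44640 − 39204)(49640 − 42849)] = √[5436 × 6791] = 6075.8436
r = -2842 / 6075.8436 ≈ -0.4678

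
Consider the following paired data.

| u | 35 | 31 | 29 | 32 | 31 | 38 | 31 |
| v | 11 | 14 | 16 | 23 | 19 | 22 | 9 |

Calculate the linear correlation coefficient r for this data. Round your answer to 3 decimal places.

0.268

n = 7, Σu = 227, Σv = 114, Σu² = 7417, Σv² = 2028, Σuv = 3723
nΣuv − ΣuΣv = 26061 − 25878 = 183
nΣu² − (Σu)² = 51919 − 51529 = 390; nΣv² − (Σv)² = 14196 − 12996 = 1200
r = 183 / √(390 × 1200) = 183 / 684.1053 ≈ 0.268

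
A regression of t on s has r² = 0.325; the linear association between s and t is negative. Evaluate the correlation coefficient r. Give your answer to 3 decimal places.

-0.570

|r| = √0.325 = 0.570
The association is negative, so r = −0.570.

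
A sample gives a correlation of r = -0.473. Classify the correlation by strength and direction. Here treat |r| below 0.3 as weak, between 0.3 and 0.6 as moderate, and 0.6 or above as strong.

r = -0.473 < 0 so the relationship is negative.
|r| = 0.473, which falls in the moderate range.

moderate negative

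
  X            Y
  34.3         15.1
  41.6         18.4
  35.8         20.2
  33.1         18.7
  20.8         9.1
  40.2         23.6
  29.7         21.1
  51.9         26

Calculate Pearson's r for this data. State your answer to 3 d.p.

n = 8, ΣX = 287.4, ΣY = 152.2, ΣX² = 10908.68, ΣY² = 3085.28, ΣXY = 5739.57
nΣXY − ΣXΣY = 45916.56 − 43742.28 = 2174.28
nΣX² − (ΣX)² = 87269.44 − 82598.76 = 4670.68; nΣY² − (ΣY)² = 24682.24 − 23164.84 = 1517.4
r = 2174.28 / √(4670.68 × 1517.4) = 2174.28 / 2662.1964 ≈ 0.817

0.817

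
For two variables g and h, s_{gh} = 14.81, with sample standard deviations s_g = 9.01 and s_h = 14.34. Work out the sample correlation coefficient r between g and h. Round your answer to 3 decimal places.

r = Cov(g,h) / (s_g · s_h) = 14.81 / (9.01 × 14.34)
  = 14.81 / 129.2034 ≈ 0.115

0.115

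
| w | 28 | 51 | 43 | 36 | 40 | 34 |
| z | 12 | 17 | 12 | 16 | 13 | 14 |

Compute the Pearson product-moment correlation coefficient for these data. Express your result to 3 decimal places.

n = 6, Σw = 232, Σz = 84, Σw² = 9286, Σz² = 1198, Σwz = 3291
nΣwz − ΣwΣz = 19746 − 19488 = 258
nΣw² − (Σw)² = 55716 − 53824 = 1892; nΣz² − (Σz)² = 7188 − 7056 = 132
r = 258 / √(1892 × 132) = 258 / 499.7439 ≈ 0.516

0.516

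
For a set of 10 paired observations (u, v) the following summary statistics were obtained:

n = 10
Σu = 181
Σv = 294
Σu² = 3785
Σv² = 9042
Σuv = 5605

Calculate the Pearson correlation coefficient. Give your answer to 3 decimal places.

r = (nΣuv − ΣuΣv) / √[(nΣu² − (Σu)²)(nΣv² − (Σv)²)]
Numerator: 10×5605 − 181×294 = 2836
Denominator: √[(37850 − 32761)(90420 − 86436)] = √[5089 × 3984] = 4502.7298
r = 2836 / 4502.7298 ≈ 0.630

0.630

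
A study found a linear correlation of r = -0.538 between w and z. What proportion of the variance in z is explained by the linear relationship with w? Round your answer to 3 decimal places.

r² = (-0.538)² = 0.289

0.289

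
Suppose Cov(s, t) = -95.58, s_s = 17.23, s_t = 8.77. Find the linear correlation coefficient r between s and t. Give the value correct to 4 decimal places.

-0.6325

r = Cov(s,t) / (s_s · s_t) = -95.58 / (17.23 × 8.77)
  = -95.58 / 151.1071 ≈ -0.6325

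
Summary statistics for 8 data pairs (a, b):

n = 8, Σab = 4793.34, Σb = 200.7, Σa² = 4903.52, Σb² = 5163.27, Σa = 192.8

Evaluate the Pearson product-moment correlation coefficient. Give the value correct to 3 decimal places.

-0.240

r = (nΣab − ΣaΣb) / √[(nΣa² − (Σa)²)(nΣb² − (Σb)²)]
Numerator: 8×4793.34 − 192.8×200.7 = -348.24
Denominator: √[(39228.16 − 37171.84)(41306.16 − 40280.49)] = √[2056.32 × 1025.67] = 1452.2761
r = -348.24 / 1452.2761 ≈ -0.240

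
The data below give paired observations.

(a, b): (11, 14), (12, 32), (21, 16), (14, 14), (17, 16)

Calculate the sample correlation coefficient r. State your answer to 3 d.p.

-0.305

n = 5, Σa = 75, Σb = 92, Σa² = 1191, Σb² = 1928, Σab = 1342
nΣab − ΣaΣb = 6710 − 6900 = -190
nΣa² − (Σa)² = 5955 − 5625 = 330; nΣb² − (Σb)² = 9640 − 8464 = 1176
r = -190 / √(330 × 1176) = -190 / 622.9607 ≈ -0.305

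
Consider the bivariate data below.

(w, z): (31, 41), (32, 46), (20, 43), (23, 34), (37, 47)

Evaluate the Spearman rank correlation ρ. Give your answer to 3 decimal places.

Rank w: 3, 4, 1, 2, 5
Rank z: 2, 4, 3, 1, 5
d = rank(w) − rank(z): 1, 0, -2, 1, 0; Σd² = 6
ρ = 1 − 6Σd² / [n(n²−1)] = 1 − 6×6 / (5×24) = 1 − 36/120 ≈ 0.700

0.700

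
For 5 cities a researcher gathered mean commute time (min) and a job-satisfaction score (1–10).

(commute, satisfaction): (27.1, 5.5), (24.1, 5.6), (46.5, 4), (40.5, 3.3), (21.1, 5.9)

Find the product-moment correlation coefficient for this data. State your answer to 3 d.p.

n = 5, Σx = 159.3, Σy = 24.3, Σx² = 5562.93, Σy² = 123.31, Σxy = 728.15
nΣxy − ΣxΣy = 3640.75 − 3870.99 = -230.24
nΣx² − (Σx)² = 27814.65 − 25376.49 = 2438.16; nΣy² − (Σy)² = 616.55 − 590.49 = 26.06
r = -230.24 / √(2438.16 × 26.06) = -230.24 / 252.0683 ≈ -0.913

-0.913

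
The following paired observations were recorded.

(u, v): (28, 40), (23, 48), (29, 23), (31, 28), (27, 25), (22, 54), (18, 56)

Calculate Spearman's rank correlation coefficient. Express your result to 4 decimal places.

Rank u: 5, 3, 6, 7, 4, 2, 1
Rank v: 4, 5, 1, 3, 2, 6, 7
d = rank(u) − rank(v): 1, -2, 5, 4, 2, -4, -6; Σd² = 102
ρ = 1 − 6Σd² / [n(n²−1)] = 1 − 6×102 / (7×48) = 1 − 612/336 ≈ -0.8214

-0.8214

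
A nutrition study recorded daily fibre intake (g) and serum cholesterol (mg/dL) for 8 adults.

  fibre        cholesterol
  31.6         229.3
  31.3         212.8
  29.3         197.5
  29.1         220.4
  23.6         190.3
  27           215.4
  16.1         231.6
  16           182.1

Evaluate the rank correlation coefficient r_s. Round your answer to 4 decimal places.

0.3095

Rank fibre: 8, 7, 6, 5, 3, 4, 2, 1
Rank cholesterol: 7, 4, 3, 6, 2, 5, 8, 1
d = rank(fibre) − rank(cholesterol): 1, 3, 3, -1, 1, -1, -6, 0; Σd² = 58
ρ = 1 − 6Σd² / [n(n²−1)] = 1 − 6×58 / (8×63) = 1 − 348/504 ≈ 0.3095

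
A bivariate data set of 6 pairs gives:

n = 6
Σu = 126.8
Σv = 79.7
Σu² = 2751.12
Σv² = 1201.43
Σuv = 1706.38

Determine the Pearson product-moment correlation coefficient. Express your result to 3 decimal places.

r = (nΣuv − ΣuΣv) / √[(nΣu² − (Σu)²)(nΣv² − (Σv)²)]
Numerator: 6×1706.38 − 126.8×79.7 = 132.32
Denominator: √[(16506.72 − 16078.24)(7208.58 − 6352.09)] = √[428.48 × 856.49] = 605.7960
r = 132.32 / 605.7960 ≈ 0.218

0.218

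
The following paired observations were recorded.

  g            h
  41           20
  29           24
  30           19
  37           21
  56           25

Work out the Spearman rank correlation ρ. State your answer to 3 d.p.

Rank g: 4, 1, 2, 3, 5
Rank h: 2, 4, 1, 3, 5
d = rank(g) − rank(h): 2, -3, 1, 0, 0; Σd² = 14
ρ = 1 − 6Σd² / [n(n²−1)] = 1 − 6×14 / (5×24) = 1 − 84/120 ≈ 0.300

0.300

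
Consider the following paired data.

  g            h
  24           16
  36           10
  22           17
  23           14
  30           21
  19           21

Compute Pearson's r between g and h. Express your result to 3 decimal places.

n = 6, Σg = 154, Σh = 99, Σg² = 4146, Σh² = 1723, Σgh = 2469
nΣgh − ΣgΣh = 14814 − 15246 = -432
nΣg² − (Σg)² = 24876 − 23716 = 1160; nΣh² − (Σh)² = 10338 − 9801 = 537
r = -432 / √(1160 × 537) = -432 / 789.2528 ≈ -0.547

-0.547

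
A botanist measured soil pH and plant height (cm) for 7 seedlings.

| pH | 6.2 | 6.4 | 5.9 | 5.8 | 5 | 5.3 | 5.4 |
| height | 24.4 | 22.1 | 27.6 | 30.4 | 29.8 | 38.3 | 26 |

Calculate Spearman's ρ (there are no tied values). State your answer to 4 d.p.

-0.7500

Rank pH: 6, 7, 5, 4, 1, 2, 3
Rank height: 2, 1, 4, 6, 5, 7, 3
d = rank(pH) − rank(height): 4, 6, 1, -2, -4, -5, 0; Σd² = 98
ρ = 1 − 6Σd² / [n(n²−1)] = 1 − 6×98 / (7×48) = 1 − 588/336 ≈ -0.7500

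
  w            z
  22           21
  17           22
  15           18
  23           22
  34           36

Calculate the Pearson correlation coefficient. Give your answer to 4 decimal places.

0.9359

n = 5, Σw = 111, Σz = 119, Σw² = 2683, Σz² = 3029, Σwz = 2836
nΣwz − ΣwΣz = 14180 − 13209 = 971
nΣw² − (Σw)² = 13415 − 12321 = 1094; nΣz² − (Σz)² = 15145 − 14161 = 984
r = 971 / √(1094 × 984) = 971 / 1037.5433 ≈ 0.9359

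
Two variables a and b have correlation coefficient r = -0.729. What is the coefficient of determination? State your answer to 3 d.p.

0.531

r² = (-0.729)² = 0.531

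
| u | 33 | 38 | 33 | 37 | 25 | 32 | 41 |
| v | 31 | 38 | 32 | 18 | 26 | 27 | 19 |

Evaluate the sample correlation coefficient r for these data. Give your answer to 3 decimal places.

-0.177

n = 7, Σu = 239, Σv = 191, Σu² = 8321, Σv² = 5519, Σuv = 6482
nΣuv − ΣuΣv = 45374 − 45649 = -275
nΣu² − (Σu)² = 58247 − 57121 = 1126; nΣv² − (Σv)² = 38633 − 36481 = 2152
r = -275 / √(1126 × 2152) = -275 / 1556.6477 ≈ -0.177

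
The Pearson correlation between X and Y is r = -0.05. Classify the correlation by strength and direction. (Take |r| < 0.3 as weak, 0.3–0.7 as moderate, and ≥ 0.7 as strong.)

r = -0.05 < 0 so the relationship is negative.
|r| = 0.05, which falls in the weak range.

weak negative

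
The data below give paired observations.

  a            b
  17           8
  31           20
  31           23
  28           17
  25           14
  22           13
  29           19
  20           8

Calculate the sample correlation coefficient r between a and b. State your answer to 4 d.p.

n = 8, Σa = 203, Σb = 122, Σa² = 5345, Σb² = 2072, Σab = 3292
nΣab − ΣaΣb = 26336 − 24766 = 1570
nΣa² − (Σa)² = 42760 − 41209 = 1551; nΣb² − (Σb)² = 16576 − 14884 = 1692
r = 1570 / √(1551 × 1692) = 1570 / 1619.9667 ≈ 0.9692

0.9692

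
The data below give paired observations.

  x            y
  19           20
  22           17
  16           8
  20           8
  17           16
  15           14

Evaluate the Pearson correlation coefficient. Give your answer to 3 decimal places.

n = 6, Σx = 109, Σy = 83, Σx² = 2015, Σy² = 1269, Σxy = 1524
nΣxy − ΣxΣy = 9144 − 9047 = 97
nΣx² − (Σx)² = 12090 − 11881 = 209; nΣy² − (Σy)² = 7614 − 6889 = 725
r = 97 / √(209 × 725) = 97 / 389.2621 ≈ 0.249

0.249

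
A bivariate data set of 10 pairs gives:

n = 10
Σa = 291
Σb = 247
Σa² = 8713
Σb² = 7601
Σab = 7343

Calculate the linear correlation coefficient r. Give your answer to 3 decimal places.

r = (nΣab − ΣaΣb) / √[(nΣa² − (Σa)²)(nΣb² − (Σb)²)]
Numerator: 10×7343 − 291×247 = 1553
Denominator: √[(87130 − 84681)(76010 − 61009)] = √[2449 × 15001] = 6061.1425
r = 1553 / 6061.1425 ≈ 0.256

0.256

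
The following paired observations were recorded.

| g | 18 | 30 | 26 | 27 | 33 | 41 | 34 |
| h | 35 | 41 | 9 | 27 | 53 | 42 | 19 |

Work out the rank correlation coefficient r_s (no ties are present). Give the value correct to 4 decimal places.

0.4286

Rank g: 1, 4, 2, 3, 5, 7, 6
Rank h: 4, 5, 1, 3, 7, 6, 2
d = rank(g) − rank(h): -3, -1, 1, 0, -2, 1, 4; Σd² = 32
ρ = 1 − 6Σd² / [n(n²−1)] = 1 − 6×32 / (7×48) = 1 − 192/336 ≈ 0.4286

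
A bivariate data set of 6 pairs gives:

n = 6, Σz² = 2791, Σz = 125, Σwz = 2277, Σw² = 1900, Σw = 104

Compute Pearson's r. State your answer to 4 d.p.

r = (nΣwz − ΣwΣz) / √[(nΣw² − (Σw)²)(nΣz² − (Σz)²)]
Numerator: 6×2277 − 104×125 = 662
Denominator: √[(11400 − 10816)(16746 − 15625)] = √[584 × 1121] = 809.1131
r = 662 / 809.1131 ≈ 0.8182

0.8182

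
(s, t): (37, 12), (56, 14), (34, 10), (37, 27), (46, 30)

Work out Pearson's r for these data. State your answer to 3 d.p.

0.123

n = 5, Σs = 210, Σt = 93, Σs² = 9146, Σt² = 2069, Σst = 3947
nΣst − ΣsΣt = 19735 − 19530 = 205
nΣs² − (Σs)² = 45730 − 44100 = 1630; nΣt² − (Σt)² = 10345 − 8649 = 1696
r = 205 / √(1630 × 1696) = 205 / 1662.6725 ≈ 0.123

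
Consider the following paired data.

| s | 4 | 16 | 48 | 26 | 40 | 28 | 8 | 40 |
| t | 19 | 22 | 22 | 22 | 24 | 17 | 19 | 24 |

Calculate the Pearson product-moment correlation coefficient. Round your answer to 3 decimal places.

0.592

n = 8, Σs = 210, Σt = 169, Σs² = 7300, Σt² = 3615, Σst = 4604
nΣst − ΣsΣt = 36832 − 35490 = 1342
nΣs² − (Σs)² = 58400 − 44100 = 14300; nΣt² − (Σt)² = 28920 − 28561 = 359
r = 1342 / √(14300 × 359) = 1342 / 2265.7670 ≈ 0.592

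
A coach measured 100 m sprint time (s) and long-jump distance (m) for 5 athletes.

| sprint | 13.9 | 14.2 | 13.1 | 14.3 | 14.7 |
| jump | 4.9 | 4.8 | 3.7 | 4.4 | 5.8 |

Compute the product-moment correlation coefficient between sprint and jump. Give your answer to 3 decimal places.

n = 5, Σx = 70.2, Σy = 23.6, Σx² = 987.04, Σy² = 113.74, Σxy = 332.92
nΣxy − ΣxΣy = 1664.6 − 1656.72 = 7.88
nΣx² − (Σx)² = 4935.2 − 4928.04 = 7.16; nΣy² − (Σy)² = 568.7 − 556.96 = 11.74
r = 7.88 / √(7.16 × 11.74) = 7.88 / 9.1683 ≈ 0.859

0.859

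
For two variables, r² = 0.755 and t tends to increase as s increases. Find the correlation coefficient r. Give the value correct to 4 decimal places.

|r| = √0.755 = 0.8689
The association is positive, so r = 0.8689.

0.8689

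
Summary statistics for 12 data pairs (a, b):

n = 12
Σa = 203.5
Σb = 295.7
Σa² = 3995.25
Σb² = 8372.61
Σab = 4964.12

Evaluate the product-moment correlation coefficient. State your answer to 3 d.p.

r = (nΣab − ΣaΣb) / √[(nΣa² − (Σa)²)(nΣb² − (Σb)²)]
Numerator: 12×4964.12 − 203.5×295.7 = -605.51
Denominator: √[(47943 − 41412.25)(100471.32 − 87438.49)] = √[6530.75 × 13032.83] = 9225.7333
r = -605.51 / 9225.7333 ≈ -0.066

-0.066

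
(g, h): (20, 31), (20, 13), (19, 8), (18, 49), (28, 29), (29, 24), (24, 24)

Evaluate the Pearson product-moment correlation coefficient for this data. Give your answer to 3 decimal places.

-0.055

n = 7, Σg = 158, Σh = 178, Σg² = 3686, Σh² = 5588, Σgh = 3998
nΣgh − ΣgΣh = 27986 − 28124 = -138
nΣg² − (Σg)² = 25802 − 24964 = 838; nΣh² − (Σh)² = 39116 − 31684 = 7432
r = -138 / √(838 × 7432) = -138 / 2495.5993 ≈ -0.055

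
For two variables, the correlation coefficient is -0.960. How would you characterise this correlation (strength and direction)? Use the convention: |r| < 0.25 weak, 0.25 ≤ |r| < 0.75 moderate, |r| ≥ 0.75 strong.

r = -0.960 < 0 so the relationship is negative.
|r| = 0.960, which falls in the strong range.

strong negative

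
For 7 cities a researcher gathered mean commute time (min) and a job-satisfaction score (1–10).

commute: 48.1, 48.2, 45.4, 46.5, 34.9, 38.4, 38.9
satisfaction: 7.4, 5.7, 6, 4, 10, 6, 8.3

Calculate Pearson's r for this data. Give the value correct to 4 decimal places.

-0.6727

n = 7, Σx = 300.4, Σy = 47.4, Σx² = 13066.04, Σy² = 344.14, Σxy = 1991.35
nΣxy − ΣxΣy = 13939.45 − 14238.96 = -299.51
nΣx² − (Σx)² = 91462.28 − 90240.16 = 1222.12; nΣy² − (Σy)² = 2408.98 − 2246.76 = 162.22
r = -299.51 / √(1222.12 × 162.22) = -299.51 / 445.2553 ≈ -0.6727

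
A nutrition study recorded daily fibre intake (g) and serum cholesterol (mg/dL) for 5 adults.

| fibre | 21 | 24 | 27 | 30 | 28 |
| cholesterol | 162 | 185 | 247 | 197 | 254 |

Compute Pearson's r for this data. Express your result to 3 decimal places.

0.642

n = 5, Σx = 130, Σy = 1045, Σx² = 3430, Σy² = 224803, Σxy = 27533
nΣxy − ΣxΣy = 137665 − 135850 = 1815
nΣx² − (Σx)² = 17150 − 16900 = 250; nΣy² − (Σy)² = 1124015 − 1092025 = 31990
r = 1815 / √(250 × 31990) = 1815 / 2827.9851 ≈ 0.642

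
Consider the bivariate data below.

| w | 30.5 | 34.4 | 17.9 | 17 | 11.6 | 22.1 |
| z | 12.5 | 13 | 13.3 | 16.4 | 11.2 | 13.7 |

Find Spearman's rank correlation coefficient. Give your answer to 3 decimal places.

Rank w: 5, 6, 3, 2, 1, 4
Rank z: 2, 3, 4, 6, 1, 5
d = rank(w) − rank(z): 3, 3, -1, -4, 0, -1; Σd² = 36
ρ = 1 − 6Σd² / [n(n²−1)] = 1 − 6×36 / (6×35) = 1 − 216/210 ≈ -0.029

-0.029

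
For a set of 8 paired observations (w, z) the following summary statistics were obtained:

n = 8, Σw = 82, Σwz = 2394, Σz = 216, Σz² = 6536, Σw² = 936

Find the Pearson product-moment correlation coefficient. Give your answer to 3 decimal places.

0.694

r = (nΣwz − ΣwΣz) / √[(nΣw² − (Σw)²)(nΣz² − (Σz)²)]
Numerator: 8×2394 − 82×216 = 1440
Denominator: √[(7488 − 6724)(52288 − 46656)] = √[764 × 5632] = 2074.3307
r = 1440 / 2074.3307 ≈ 0.694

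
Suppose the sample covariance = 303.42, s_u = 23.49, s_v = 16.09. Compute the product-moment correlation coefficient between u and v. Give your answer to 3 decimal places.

0.803

r = Cov(u,v) / (s_u · s_v) = 303.42 / (23.49 × 16.09)
  = 303.42 / 377.9541 ≈ 0.803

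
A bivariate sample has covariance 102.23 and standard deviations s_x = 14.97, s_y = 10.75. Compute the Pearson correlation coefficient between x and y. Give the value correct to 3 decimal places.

r = Cov(x,y) / (s_x · s_y) = 102.23 / (14.97 × 10.75)
  = 102.23 / 160.9275 ≈ 0.635

0.635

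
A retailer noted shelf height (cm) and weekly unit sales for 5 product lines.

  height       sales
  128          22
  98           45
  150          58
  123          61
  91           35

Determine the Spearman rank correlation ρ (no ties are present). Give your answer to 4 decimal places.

Rank height: 4, 2, 5, 3, 1
Rank sales: 1, 3, 4, 5, 2
d = rank(height) − rank(sales): 3, -1, 1, -2, -1; Σd² = 16
ρ = 1 − 6Σd² / [n(n²−1)] = 1 − 6×16 / (5×24) = 1 − 96/120 ≈ 0.2000

0.2000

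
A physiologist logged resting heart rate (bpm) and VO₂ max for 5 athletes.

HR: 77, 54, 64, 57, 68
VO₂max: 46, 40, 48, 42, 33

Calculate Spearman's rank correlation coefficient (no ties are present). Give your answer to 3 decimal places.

0.200

Rank HR: 5, 1, 3, 2, 4
Rank VO₂max: 4, 2, 5, 3, 1
d = rank(HR) − rank(VO₂max): 1, -1, -2, -1, 3; Σd² = 16
ρ = 1 − 6Σd² / [n(n²−1)] = 1 − 6×16 / (5×24) = 1 − 96/120 ≈ 0.200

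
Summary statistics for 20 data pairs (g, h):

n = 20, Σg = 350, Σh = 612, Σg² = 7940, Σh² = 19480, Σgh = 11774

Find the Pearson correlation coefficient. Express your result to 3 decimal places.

r = (nΣgh − ΣgΣh) / √[(nΣg² − (Σg)²)(nΣh² − (Σh)²)]
Numerator: 20×11774 − 350×612 = 21280
Denominator: √[(158800 − 122500)(389600 − 374544)] = √[36300 × 15056] = 23378.0410
r = 21280 / 23378.0410 ≈ 0.910

0.910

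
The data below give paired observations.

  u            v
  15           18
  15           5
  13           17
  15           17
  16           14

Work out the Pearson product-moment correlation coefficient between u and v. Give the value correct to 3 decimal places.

-0.247

n = 5, Σu = 74, Σv = 71, Σu² = 1100, Σv² = 1123, Σuv = 1045
nΣuv − ΣuΣv = 5225 − 5254 = -29
nΣu² − (Σu)² = 5500 − 5476 = 24; nΣv² − (Σv)² = 5615 − 5041 = 574
r = -29 / √(24 × 574) = -29 / 117.3712 ≈ -0.247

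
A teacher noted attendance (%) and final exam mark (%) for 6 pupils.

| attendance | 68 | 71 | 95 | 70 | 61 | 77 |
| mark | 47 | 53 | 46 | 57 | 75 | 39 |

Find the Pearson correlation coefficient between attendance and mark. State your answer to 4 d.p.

n = 6, Σx = 442, Σy = 317, Σx² = 33240, Σy² = 17529, Σxy = 22897
nΣxy − ΣxΣy = 137382 − 140114 = -2732
nΣx² − (Σx)² = 199440 − 195364 = 4076; nΣy² − (Σy)² = 105174 − 100489 = 4685
r = -2732 / √(4076 × 4685) = -2732 / 4369.9039 ≈ -0.6252

-0.6252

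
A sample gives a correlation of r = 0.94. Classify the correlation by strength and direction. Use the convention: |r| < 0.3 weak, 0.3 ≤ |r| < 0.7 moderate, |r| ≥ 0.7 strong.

r = 0.94 > 0 so the relationship is positive.
|r| = 0.94, which falls in the strong range.

strong positive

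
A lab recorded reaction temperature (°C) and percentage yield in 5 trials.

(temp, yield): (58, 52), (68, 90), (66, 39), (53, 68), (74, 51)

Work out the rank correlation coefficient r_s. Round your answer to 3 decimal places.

Rank temp: 2, 4, 3, 1, 5
Rank yield: 3, 5, 1, 4, 2
d = rank(temp) − rank(yield): -1, -1, 2, -3, 3; Σd² = 24
ρ = 1 − 6Σd² / [n(n²−1)] = 1 − 6×24 / (5×24) = 1 − 144/120 ≈ -0.200

-0.200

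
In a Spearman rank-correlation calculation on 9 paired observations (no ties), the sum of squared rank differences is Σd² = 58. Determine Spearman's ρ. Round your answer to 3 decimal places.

0.517

ρ = 1 − 6Σd² / [n(n²−1)] = 1 − 6×58 / (9×80)
  = 1 − 348/720 = 1 − 0.4833 ≈ 0.517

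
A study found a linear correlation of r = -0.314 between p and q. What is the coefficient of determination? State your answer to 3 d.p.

0.099

r² = (-0.314)² = 0.099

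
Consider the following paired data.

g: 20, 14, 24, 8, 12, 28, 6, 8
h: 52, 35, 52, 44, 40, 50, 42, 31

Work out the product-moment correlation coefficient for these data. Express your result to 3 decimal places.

0.717

n = 8, Σg = 120, Σh = 346, Σg² = 2264, Σh² = 15394, Σgh = 5510
nΣgh − ΣgΣh = 44080 − 41520 = 2560
nΣg² − (Σg)² = 18112 − 14400 = 3712; nΣh² − (Σh)² = 123152 − 119716 = 3436
r = 2560 / √(3712 × 3436) = 2560 / 3571.3348 ≈ 0.717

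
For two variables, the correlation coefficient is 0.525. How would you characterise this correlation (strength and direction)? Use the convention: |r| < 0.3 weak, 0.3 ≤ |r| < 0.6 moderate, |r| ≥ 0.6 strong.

r = 0.525 > 0 so the relationship is positive.
|r| = 0.525, which falls in the moderate range.

moderate positive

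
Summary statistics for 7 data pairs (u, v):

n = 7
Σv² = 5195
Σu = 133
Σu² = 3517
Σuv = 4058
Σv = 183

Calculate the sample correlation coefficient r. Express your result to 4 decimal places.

0.9110

r = (nΣuv − ΣuΣv) / √[(nΣu² − (Σu)²)(nΣv² − (Σv)²)]
Numerator: 7×4058 − 133×183 = 4067
Denominator: √[(24619 − 17689)(36365 − 33489)] = √[6930 × 2876] = 4464.3790
r = 4067 / 4464.3790 ≈ 0.9110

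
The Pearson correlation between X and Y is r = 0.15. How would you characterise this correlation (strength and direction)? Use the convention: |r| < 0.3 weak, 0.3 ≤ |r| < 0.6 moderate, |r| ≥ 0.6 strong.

r = 0.15 > 0 so the relationship is positive.
|r| = 0.15, which falls in the weak range.

weak positive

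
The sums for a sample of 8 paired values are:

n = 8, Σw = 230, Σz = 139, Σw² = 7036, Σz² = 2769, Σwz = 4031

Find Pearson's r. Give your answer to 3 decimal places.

0.090

r = (nΣwz − ΣwΣz) / √[(nΣw² − (Σw)²)(nΣz² − (Σz)²)]
Numerator: 8×4031 − 230×139 = 278
Denominator: √[(56288 − 52900)(22152 − 19321)] = √[3388 × 2831] = 3097.0031
r = 278 / 3097.0031 ≈ 0.090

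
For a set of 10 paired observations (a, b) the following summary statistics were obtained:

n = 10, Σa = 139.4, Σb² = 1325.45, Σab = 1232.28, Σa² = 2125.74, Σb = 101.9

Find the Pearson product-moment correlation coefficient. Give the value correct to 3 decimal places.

-0.822

r = (nΣab − ΣaΣb) / √[(nΣa² − (Σa)²)(nΣb² − (Σb)²)]
Numerator: 10×1232.28 − 139.4×101.9 = -1882.06
Denominator: √[(21257.4 − 19432.36)(13254.5 − 10383.61)] = √[1825.04 × 2870.89] = 2288.9930
r = -1882.06 / 2288.9930 ≈ -0.822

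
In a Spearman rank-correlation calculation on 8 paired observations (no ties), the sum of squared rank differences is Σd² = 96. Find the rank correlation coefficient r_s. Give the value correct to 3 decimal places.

ρ = 1 − 6Σd² / [n(n²−1)] = 1 − 6×96 / (8×63)
  = 1 − 576/504 = 1 − 1.1429 ≈ -0.143

-0.143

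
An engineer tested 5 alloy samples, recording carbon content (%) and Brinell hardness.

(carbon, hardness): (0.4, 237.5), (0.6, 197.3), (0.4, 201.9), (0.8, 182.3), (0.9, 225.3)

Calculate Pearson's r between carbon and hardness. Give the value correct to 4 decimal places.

-0.2325

n = 5, Σx = 3.1, Σy = 1044.3, Σx² = 2.13, Σy² = 220090.53, Σxy = 642.75
nΣxy − ΣxΣy = 3213.75 − 3237.33 = -23.58
nΣx² − (Σx)² = 10.65 − 9.61 = 1.04; nΣy² − (Σy)² = 1100452.65 − 1090562.49 = 9890.16
r = -23.58 / √(1.04 × 9890.16) = -23.58 / 101.4188 ≈ -0.2325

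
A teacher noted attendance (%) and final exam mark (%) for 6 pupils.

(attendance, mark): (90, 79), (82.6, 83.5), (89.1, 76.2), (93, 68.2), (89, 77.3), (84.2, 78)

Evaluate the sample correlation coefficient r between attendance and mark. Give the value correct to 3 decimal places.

n = 6, Σx = 527.9, Σy = 462.2, Σx² = 46521.21, Σy² = 35730.22, Σxy = 40586.42
nΣxy − ΣxΣy = 243518.52 − 243995.38 = -476.86
nΣx² − (Σx)² = 279127.26 − 278678.41 = 448.85; nΣy² − (Σy)² = 214381.32 − 213628.84 = 752.48
r = -476.86 / √(448.85 × 752.48) = -476.86 / 581.1632 ≈ -0.821

-0.821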